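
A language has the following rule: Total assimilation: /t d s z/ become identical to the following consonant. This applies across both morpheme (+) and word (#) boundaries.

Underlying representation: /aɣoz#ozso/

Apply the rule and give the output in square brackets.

/z/ before /s/ → [s] (total assimilation)

[aɣoz#osso]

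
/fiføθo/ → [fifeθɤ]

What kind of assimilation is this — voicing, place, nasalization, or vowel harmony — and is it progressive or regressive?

vowel harmony, progressive

/ø/→[e] /o/→[ɤ].
Vowels agree with the first vowel, so the harmony is progressive.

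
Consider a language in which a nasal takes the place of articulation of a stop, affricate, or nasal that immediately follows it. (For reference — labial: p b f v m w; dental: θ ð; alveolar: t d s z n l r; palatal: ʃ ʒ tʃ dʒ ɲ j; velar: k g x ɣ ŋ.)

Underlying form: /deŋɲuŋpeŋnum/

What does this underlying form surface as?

/ŋ/ before /ɲ/ (palatal) → [ɲ]
/ŋ/ before /p/ (labial) → [m]
/ŋ/ before /n/ (alveolar) → [n]

[deɲɲumpennum]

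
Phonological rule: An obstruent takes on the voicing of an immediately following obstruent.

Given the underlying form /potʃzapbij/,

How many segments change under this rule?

/tʃ/ before /z/ (voiced) → [dʒ]
/p/ before /b/ (voiced) → [b]
2 segments change.

2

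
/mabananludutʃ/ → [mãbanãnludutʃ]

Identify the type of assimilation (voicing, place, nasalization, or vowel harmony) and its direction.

nasalization, progressive

/a/→[ã] /a/→[ã].
Each target copies a feature from the preceding segment, so the direction is progressive.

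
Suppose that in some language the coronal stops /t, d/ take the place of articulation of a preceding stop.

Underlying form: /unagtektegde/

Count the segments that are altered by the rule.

/t/ after /g/ (velar) → [k]
/t/ after /k/ (velar) → [k]
/d/ after /g/ (velar) → [g]
3 segments change.

3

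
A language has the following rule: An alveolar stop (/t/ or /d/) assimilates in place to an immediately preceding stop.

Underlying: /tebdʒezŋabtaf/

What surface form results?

/t/ after /b/ (labial) → [p]

[tebdʒezŋabpaf]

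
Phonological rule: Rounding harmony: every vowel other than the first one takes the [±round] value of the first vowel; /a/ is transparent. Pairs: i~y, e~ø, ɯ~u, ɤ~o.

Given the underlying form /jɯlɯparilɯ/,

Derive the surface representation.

[jɯlɯparilɯ]

no segment meets the rule's conditions; no change.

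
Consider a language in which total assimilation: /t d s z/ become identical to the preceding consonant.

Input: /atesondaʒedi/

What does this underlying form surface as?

/d/ after /n/ → [n] (total assimilation)

[atesonnaʒedi]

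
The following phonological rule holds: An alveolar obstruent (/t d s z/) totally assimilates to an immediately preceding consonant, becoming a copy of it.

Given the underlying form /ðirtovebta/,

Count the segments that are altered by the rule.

2

/t/ after /r/ → [r] (total assimilation)
/t/ after /b/ → [b] (total assimilation)
2 segments change.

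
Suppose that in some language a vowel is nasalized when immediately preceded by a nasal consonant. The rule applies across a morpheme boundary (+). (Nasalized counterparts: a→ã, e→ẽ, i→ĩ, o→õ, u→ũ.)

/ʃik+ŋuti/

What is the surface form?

/u/ after nasal /ŋ/ → [ũ]

[ʃik+ŋũti]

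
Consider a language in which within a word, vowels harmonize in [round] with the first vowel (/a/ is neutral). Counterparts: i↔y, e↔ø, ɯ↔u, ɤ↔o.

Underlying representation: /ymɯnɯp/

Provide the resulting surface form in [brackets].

/ɯ/ harmonizes with /y/ ([+round]) → [u]
/ɯ/ harmonizes with /y/ ([+round]) → [u]

[ymunup]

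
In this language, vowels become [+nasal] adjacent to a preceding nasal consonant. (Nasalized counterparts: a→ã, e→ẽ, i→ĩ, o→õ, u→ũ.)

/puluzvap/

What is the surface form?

[puluzvap]

no segment meets the rule's conditions; no change.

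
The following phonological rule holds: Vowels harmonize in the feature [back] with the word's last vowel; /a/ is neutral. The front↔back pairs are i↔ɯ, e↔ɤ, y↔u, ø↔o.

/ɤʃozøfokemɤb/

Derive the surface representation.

/ø/ harmonizes with /ɤ/ ([+back]) → [o]
/e/ harmonizes with /ɤ/ ([+back]) → [ɤ]

[ɤʃozofokɤmɤb]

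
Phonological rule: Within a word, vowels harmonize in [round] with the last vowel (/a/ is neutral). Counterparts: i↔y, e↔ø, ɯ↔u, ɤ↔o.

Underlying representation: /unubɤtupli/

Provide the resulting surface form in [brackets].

[ɯnɯbɤtɯpli]

/u/ harmonizes with /i/ ([-round]) → [ɯ]
/u/ harmonizes with /i/ ([-round]) → [ɯ]
/u/ harmonizes with /i/ ([-round]) → [ɯ]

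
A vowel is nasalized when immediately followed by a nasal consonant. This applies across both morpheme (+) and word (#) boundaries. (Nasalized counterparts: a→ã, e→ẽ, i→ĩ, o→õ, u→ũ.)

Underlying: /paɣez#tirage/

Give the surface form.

no segment meets the rule's conditions; no change.

[paɣez#tirage]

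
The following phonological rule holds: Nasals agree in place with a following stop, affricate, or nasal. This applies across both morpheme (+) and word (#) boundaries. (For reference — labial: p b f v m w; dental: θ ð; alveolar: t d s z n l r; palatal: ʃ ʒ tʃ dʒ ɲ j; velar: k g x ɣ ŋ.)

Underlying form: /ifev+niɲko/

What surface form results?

[ifev+niŋko]

/ɲ/ before /k/ (velar) → [ŋ]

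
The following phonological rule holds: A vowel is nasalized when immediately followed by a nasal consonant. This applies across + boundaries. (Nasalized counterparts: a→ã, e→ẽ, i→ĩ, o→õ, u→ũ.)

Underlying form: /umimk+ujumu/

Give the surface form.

/u/ before nasal /m/ → [ũ]
/i/ before nasal /m/ → [ĩ]
/u/ before nasal /m/ → [ũ]

[ũmĩmk+ujũmu]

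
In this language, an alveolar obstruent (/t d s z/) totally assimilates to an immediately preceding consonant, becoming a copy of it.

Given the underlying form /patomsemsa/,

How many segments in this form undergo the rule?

/s/ after /m/ → [m] (total assimilation)
/s/ after /m/ → [m] (total assimilation)
2 segments change.

2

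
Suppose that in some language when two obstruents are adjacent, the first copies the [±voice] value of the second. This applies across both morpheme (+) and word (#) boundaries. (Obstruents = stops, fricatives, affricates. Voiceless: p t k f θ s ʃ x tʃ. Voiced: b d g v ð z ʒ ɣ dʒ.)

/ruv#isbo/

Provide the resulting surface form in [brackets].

[ruv#izbo]

/s/ before /b/ (voiced) → [z]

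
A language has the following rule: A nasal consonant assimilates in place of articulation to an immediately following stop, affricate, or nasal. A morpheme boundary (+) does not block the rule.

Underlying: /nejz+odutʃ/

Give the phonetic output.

[nejz+odutʃ]

no segment meets the rule's conditions; no change.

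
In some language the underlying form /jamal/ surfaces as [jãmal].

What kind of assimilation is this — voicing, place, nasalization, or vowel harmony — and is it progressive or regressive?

/a/→[ã].
Each target copies a feature from the following segment, so the direction is regressive.

nasalization, regressive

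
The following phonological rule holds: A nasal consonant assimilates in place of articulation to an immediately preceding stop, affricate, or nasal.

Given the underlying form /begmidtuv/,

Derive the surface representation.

/m/ after /g/ (velar) → [ŋ]

[begŋidtuv]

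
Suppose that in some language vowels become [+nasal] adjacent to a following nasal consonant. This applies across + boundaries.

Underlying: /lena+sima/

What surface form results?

/e/ before nasal /n/ → [ẽ]
/i/ before nasal /m/ → [ĩ]

[lẽna+sĩma]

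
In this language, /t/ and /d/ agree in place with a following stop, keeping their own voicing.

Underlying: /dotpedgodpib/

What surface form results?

[doppeggobpib]

/t/ before /p/ (labial) → [p]
/d/ before /g/ (velar) → [g]
/d/ before /p/ (labial) → [b]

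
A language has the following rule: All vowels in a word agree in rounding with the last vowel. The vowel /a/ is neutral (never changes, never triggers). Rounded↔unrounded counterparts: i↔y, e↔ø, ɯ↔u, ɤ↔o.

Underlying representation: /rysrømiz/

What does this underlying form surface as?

[risremiz]

/y/ harmonizes with /i/ ([-round]) → [i]
/ø/ harmonizes with /i/ ([-round]) → [e]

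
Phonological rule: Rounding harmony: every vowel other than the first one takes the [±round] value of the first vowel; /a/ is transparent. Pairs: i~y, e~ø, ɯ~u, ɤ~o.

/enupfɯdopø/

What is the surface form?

[enɯpfɯdɤpe]

/u/ harmonizes with /e/ ([-round]) → [ɯ]
/o/ harmonizes with /e/ ([-round]) → [ɤ]
/ø/ harmonizes with /e/ ([-round]) → [e]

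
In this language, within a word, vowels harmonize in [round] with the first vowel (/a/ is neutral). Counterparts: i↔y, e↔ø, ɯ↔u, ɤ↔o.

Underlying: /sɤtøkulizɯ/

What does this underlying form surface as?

/ø/ harmonizes with /ɤ/ ([-round]) → [e]
/u/ harmonizes with /ɤ/ ([-round]) → [ɯ]

[sɤtekɯlizɯ]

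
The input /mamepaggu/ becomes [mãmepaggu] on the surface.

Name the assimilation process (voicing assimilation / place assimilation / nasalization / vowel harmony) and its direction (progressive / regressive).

/a/→[ã].
Each target copies a feature from the following segment, so the direction is regressive.

nasalization, regressive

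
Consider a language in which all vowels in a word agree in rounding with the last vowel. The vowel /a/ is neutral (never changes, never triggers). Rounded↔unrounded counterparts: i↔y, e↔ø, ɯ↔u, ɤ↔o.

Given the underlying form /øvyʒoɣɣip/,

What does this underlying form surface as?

[eviʒɤɣɣip]

/ø/ harmonizes with /i/ ([-round]) → [e]
/y/ harmonizes with /i/ ([-round]) → [i]
/o/ harmonizes with /i/ ([-round]) → [ɤ]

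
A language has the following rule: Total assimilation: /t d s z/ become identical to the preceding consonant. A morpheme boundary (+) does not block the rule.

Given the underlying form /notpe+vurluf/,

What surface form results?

[notpe+vurluf]

no segment meets the rule's conditions; no change.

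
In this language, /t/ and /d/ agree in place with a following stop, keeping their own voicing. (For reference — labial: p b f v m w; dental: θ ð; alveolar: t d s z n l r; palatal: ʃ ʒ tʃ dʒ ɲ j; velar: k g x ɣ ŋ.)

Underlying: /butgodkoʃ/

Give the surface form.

/t/ before /g/ (velar) → [k]
/d/ before /k/ (velar) → [g]

[bukgogkoʃ]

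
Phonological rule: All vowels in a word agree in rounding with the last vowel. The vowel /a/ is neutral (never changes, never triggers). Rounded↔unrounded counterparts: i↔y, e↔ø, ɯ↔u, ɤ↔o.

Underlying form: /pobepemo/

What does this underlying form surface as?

/e/ harmonizes with /o/ ([+round]) → [ø]
/e/ harmonizes with /o/ ([+round]) → [ø]

[pobøpømo]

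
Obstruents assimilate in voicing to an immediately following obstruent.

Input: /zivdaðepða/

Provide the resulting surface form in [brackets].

/p/ before /ð/ (voiced) → [b]

[zivdaðebða]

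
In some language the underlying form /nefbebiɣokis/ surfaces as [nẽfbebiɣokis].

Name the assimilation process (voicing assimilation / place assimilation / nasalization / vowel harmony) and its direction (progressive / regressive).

nasalization, progressive

/e/→[ẽ].
Each target copies a feature from the preceding segment, so the direction is progressive.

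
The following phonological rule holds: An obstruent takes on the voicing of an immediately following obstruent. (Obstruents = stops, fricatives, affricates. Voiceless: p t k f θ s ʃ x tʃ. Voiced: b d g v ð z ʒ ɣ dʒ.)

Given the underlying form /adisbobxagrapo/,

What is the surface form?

/s/ before /b/ (voiced) → [z]
/b/ before /x/ (voiceless) → [p]

[adizbopxagrapo]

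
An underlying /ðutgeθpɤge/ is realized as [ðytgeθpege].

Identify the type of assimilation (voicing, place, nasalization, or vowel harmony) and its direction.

/u/→[y] /ɤ/→[e].
Vowels agree with the last vowel, so the harmony is regressive.

vowel harmony, regressive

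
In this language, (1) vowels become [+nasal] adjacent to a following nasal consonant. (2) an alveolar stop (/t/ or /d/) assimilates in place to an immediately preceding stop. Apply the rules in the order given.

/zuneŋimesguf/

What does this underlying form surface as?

[zũnẽŋĩmesguf]

Rule 1: /u/ before nasal /n/ → [ũ]
Rule 1: /e/ before nasal /ŋ/ → [ẽ]
Rule 1: /i/ before nasal /m/ → [ĩ]
After rule 1: zũnẽŋĩmesguf
Rule 2: no segment meets the rule's conditions; no change.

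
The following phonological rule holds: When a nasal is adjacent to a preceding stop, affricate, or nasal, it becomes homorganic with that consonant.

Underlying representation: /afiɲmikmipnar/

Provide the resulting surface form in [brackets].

/m/ after /ɲ/ (palatal) → [ɲ]
/m/ after /k/ (velar) → [ŋ]
/n/ after /p/ (labial) → [m]

[afiɲɲikŋipmar]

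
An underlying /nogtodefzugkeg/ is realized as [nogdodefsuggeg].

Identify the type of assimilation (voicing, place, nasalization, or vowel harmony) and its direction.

voicing assimilation, progressive

/t/→[d] /z/→[s] /k/→[g].
Each target copies a feature from the preceding segment, so the direction is progressive.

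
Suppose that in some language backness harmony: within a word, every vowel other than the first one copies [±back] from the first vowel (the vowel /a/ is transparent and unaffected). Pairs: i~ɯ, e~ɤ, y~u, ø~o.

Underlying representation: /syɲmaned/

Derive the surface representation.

[syɲmaned]

no segment meets the rule's conditions; no change.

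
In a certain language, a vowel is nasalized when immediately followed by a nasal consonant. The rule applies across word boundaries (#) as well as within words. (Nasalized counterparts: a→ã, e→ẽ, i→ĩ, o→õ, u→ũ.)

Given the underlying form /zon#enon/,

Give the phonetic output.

/o/ before nasal /n/ → [õ]
/e/ before nasal /n/ → [ẽ]
/o/ before nasal /n/ → [õ]

[zõn#ẽnõn]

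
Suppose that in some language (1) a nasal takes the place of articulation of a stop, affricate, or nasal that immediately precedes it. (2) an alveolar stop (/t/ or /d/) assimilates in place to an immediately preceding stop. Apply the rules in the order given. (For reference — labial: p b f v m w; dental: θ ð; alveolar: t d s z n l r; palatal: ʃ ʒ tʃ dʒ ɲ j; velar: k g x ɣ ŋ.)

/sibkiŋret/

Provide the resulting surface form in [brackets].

[sibkiŋret]

Rule 1: no segment meets the rule's conditions; no change.
After rule 1: sibkiŋret
Rule 2: no segment meets the rule's conditions; no change.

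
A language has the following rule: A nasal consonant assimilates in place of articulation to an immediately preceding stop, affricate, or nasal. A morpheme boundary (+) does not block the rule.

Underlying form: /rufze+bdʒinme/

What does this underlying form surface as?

[rufze+bdʒinne]

/m/ after /n/ (alveolar) → [n]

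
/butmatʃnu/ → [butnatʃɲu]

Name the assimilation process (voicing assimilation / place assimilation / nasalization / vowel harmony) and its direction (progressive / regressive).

/m/→[n] /n/→[ɲ].
Each target copies a feature from the preceding segment, so the direction is progressive.

place assimilation, progressive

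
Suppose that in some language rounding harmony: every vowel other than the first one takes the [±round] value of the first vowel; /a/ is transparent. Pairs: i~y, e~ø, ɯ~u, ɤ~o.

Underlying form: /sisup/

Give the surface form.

/u/ harmonizes with /i/ ([-round]) → [ɯ]

[sisɯp]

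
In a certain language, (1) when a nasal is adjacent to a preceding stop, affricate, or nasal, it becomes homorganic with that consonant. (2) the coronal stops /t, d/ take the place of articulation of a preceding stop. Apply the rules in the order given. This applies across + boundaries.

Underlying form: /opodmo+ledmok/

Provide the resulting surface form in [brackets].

Rule 1: /m/ after /d/ (alveolar) → [n]
Rule 1: /m/ after /d/ (alveolar) → [n]
After rule 1: opodno+lednok
Rule 2: no segment meets the rule's conditions; no change.

[opodno+lednok]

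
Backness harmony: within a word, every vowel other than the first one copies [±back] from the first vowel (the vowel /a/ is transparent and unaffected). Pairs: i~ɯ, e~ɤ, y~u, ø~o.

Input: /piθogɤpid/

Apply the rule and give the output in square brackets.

/o/ harmonizes with /i/ ([-back]) → [ø]
/ɤ/ harmonizes with /i/ ([-back]) → [e]

[piθøgepid]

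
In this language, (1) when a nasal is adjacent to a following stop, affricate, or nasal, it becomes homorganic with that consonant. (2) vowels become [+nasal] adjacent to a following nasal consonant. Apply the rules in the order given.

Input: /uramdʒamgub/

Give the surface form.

Rule 1: /m/ before /dʒ/ (palatal) → [ɲ]
Rule 1: /m/ before /g/ (velar) → [ŋ]
After rule 1: uraɲdʒaŋgub
Rule 2: /a/ before nasal /ɲ/ → [ã]
Rule 2: /a/ before nasal /ŋ/ → [ã]

[urãɲdʒãŋgub]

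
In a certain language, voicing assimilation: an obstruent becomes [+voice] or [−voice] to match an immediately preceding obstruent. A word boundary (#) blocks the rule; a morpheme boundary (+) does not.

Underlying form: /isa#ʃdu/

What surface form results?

[isa#ʃtu]

/d/ after /ʃ/ (voiceless) → [t]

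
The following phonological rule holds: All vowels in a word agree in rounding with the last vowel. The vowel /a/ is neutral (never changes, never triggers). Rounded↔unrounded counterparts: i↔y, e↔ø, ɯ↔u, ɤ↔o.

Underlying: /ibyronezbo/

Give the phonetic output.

/i/ harmonizes with /o/ ([+round]) → [y]
/e/ harmonizes with /o/ ([+round]) → [ø]

[ybyronøzbo]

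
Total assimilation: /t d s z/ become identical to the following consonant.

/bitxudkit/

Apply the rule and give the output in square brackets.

/t/ before /x/ → [x] (total assimilation)
/d/ before /k/ → [k] (total assimilation)

[bixxukkit]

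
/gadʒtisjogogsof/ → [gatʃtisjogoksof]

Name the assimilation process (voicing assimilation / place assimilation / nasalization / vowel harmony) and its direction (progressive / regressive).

voicing assimilation, regressive

/dʒ/→[tʃ] /g/→[k].
Each target copies a feature from the following segment, so the direction is regressive.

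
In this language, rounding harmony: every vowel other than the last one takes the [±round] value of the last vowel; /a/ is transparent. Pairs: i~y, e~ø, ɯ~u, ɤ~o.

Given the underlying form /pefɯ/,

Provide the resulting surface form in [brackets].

no segment meets the rule's conditions; no change.

[pefɯ]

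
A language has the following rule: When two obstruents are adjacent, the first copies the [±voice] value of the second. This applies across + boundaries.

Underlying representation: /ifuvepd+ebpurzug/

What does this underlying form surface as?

[ifuvebd+eppurzug]

/p/ before /d/ (voiced) → [b]
/b/ before /p/ (voiceless) → [p]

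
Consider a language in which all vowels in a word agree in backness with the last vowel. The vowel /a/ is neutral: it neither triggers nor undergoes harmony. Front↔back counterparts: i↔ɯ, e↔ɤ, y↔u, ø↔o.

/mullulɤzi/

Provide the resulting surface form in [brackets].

/u/ harmonizes with /i/ ([-back]) → [y]
/u/ harmonizes with /i/ ([-back]) → [y]
/ɤ/ harmonizes with /i/ ([-back]) → [e]

[myllylezi]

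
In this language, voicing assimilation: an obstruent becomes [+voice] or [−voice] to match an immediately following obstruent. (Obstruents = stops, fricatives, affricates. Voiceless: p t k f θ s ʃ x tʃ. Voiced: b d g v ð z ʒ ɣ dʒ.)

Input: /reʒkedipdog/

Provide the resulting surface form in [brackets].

/ʒ/ before /k/ (voiceless) → [ʃ]
/p/ before /d/ (voiced) → [b]

[reʃkedibdog]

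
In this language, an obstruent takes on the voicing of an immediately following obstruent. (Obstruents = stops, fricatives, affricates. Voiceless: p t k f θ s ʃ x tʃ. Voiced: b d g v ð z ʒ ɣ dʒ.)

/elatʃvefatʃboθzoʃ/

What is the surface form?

/tʃ/ before /v/ (voiced) → [dʒ]
/tʃ/ before /b/ (voiced) → [dʒ]
/θ/ before /z/ (voiced) → [ð]

[eladʒvefadʒboðzoʃ]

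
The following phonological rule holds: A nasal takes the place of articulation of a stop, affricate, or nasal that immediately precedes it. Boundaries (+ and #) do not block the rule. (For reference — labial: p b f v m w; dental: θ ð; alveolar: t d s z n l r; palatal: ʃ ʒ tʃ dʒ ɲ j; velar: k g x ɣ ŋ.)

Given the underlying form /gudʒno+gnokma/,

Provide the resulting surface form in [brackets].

/n/ after /dʒ/ (palatal) → [ɲ]
/n/ after /g/ (velar) → [ŋ]
/m/ after /k/ (velar) → [ŋ]

[gudʒɲo+gŋokŋa]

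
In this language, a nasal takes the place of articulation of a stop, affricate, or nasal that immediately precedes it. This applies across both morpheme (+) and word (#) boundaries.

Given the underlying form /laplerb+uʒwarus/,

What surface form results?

no segment meets the rule's conditions; no change.

[laplerb+uʒwarus]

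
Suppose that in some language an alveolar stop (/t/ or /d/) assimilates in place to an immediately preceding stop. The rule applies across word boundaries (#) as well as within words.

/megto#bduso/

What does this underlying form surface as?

[megko#bbuso]

/t/ after /g/ (velar) → [k]
/d/ after /b/ (labial) → [b]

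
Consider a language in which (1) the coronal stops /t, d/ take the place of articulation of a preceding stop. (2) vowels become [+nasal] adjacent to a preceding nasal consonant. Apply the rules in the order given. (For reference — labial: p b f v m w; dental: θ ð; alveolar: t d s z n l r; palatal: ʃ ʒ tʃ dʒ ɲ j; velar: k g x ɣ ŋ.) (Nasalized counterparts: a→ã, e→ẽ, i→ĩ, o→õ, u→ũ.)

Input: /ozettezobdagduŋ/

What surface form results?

[ozettezobbagguŋ]

Rule 1: /d/ after /b/ (labial) → [b]
Rule 1: /d/ after /g/ (velar) → [g]
After rule 1: ozettezobbagguŋ
Rule 2: no segment meets the rule's conditions; no change.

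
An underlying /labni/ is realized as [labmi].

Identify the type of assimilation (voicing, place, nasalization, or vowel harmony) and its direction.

/n/→[m].
Each target copies a feature from the preceding segment, so the direction is progressive.

place assimilation, progressive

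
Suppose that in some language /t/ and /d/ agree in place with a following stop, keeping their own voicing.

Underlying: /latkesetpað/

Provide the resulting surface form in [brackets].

[lakkeseppað]

/t/ before /k/ (velar) → [k]
/t/ before /p/ (labial) → [p]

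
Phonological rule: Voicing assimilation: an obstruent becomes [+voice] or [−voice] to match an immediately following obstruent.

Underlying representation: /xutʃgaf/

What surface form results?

[xudʒgaf]

/tʃ/ before /g/ (voiced) → [dʒ]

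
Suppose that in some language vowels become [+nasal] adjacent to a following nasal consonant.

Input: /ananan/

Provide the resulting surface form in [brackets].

/a/ before nasal /n/ → [ã]
/a/ before nasal /n/ → [ã]
/a/ before nasal /n/ → [ã]

[ãnãnãn]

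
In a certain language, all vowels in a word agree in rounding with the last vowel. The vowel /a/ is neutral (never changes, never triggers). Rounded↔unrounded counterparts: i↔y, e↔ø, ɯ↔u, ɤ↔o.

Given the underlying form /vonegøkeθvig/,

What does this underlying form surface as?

/o/ harmonizes with /i/ ([-round]) → [ɤ]
/ø/ harmonizes with /i/ ([-round]) → [e]

[vɤnegekeθvig]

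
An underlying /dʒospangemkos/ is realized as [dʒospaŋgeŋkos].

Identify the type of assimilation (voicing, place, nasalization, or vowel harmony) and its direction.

place assimilation, regressive

/n/→[ŋ] /m/→[ŋ].
Each target copies a feature from the following segment, so the direction is regressive.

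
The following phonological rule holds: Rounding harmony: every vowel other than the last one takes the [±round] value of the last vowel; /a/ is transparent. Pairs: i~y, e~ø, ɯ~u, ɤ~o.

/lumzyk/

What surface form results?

no segment meets the rule's conditions; no change.

[lumzyk]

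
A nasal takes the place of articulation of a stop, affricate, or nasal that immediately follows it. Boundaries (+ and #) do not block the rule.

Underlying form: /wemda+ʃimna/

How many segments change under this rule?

2

/m/ before /d/ (alveolar) → [n]
/m/ before /n/ (alveolar) → [n]
2 segments change.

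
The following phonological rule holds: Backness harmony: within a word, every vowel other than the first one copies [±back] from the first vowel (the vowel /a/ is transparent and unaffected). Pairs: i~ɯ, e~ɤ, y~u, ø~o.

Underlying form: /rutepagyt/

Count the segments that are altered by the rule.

/e/ harmonizes with /u/ ([+back]) → [ɤ]
/y/ harmonizes with /u/ ([+back]) → [u]
2 segments change.

2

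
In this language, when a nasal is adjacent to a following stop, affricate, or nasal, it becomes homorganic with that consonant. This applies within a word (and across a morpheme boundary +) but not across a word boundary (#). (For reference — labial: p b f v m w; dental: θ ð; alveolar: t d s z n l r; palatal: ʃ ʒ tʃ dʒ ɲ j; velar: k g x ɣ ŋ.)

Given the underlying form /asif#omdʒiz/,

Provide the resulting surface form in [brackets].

[asif#oɲdʒiz]

/m/ before /dʒ/ (palatal) → [ɲ]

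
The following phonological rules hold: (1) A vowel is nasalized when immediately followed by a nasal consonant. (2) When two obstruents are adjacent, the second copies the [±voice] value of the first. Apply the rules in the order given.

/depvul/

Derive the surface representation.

[depful]

Rule 1: no segment meets the rule's conditions; no change.
After rule 1: depvul
Rule 2: /v/ after /p/ (voiceless) → [f]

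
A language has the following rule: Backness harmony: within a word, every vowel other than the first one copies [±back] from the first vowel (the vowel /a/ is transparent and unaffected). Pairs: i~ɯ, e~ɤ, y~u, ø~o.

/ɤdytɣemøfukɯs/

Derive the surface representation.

[ɤdutɣɤmofukɯs]

/y/ harmonizes with /ɤ/ ([+back]) → [u]
/e/ harmonizes with /ɤ/ ([+back]) → [ɤ]
/ø/ harmonizes with /ɤ/ ([+back]) → [o]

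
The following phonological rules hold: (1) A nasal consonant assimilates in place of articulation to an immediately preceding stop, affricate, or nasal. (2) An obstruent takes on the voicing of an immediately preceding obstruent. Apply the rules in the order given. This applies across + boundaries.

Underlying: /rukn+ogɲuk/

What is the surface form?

Rule 1: /n/ after /k/ (velar) → [ŋ]
Rule 1: /ɲ/ after /g/ (velar) → [ŋ]
After rule 1: rukŋ+ogŋuk
Rule 2: no segment meets the rule's conditions; no change.

[rukŋ+ogŋuk]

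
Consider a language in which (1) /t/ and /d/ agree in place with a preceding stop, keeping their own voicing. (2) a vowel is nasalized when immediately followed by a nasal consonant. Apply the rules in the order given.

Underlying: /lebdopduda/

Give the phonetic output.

[lebbopbuda]

Rule 1: /d/ after /b/ (labial) → [b]
Rule 1: /d/ after /p/ (labial) → [b]
After rule 1: lebbopbuda
Rule 2: no segment meets the rule's conditions; no change.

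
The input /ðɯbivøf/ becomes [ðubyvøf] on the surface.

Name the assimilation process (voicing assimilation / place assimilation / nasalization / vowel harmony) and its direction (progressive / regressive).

/ɯ/→[u] /i/→[y].
Vowels agree with the last vowel, so the harmony is regressive.

vowel harmony, regressive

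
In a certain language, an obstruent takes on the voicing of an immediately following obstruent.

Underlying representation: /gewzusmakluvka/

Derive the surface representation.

[gewzusmaklufka]

/v/ before /k/ (voiceless) → [f]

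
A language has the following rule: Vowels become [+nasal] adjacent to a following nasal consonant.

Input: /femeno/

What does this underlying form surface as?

/e/ before nasal /m/ → [ẽ]
/e/ before nasal /n/ → [ẽ]

[fẽmẽno]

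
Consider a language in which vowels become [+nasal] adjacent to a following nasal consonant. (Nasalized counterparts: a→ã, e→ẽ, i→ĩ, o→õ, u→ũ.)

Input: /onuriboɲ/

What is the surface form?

[õnuribõɲ]

/o/ before nasal /n/ → [õ]
/o/ before nasal /ɲ/ → [õ]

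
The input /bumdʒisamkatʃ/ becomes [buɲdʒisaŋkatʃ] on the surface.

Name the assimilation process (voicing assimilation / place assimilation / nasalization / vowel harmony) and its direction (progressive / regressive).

/m/→[ɲ] /m/→[ŋ].
Each target copies a feature from the following segment, so the direction is regressive.

place assimilation, regressive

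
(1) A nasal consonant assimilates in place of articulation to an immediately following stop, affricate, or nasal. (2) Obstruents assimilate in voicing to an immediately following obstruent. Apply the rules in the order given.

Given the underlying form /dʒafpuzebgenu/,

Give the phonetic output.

Rule 1: no segment meets the rule's conditions; no change.
After rule 1: dʒafpuzebgenu
Rule 2: no segment meets the rule's conditions; no change.

[dʒafpuzebgenu]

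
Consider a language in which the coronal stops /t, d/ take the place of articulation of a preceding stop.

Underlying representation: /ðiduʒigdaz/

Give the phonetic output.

[ðiduʒiggaz]

/d/ after /g/ (velar) → [g]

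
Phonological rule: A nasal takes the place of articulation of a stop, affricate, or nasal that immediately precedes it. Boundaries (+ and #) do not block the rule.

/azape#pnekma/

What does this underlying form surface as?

[azape#pmekŋa]

/n/ after /p/ (labial) → [m]
/m/ after /k/ (velar) → [ŋ]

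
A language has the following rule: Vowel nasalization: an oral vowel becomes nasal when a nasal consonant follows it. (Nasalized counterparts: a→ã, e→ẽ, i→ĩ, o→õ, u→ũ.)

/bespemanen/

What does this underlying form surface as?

[bespẽmãnẽn]

/e/ before nasal /m/ → [ẽ]
/a/ before nasal /n/ → [ã]
/e/ before nasal /n/ → [ẽ]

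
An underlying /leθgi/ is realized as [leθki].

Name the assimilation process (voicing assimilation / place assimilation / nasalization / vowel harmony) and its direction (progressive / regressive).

/g/→[k].
Each target copies a feature from the preceding segment, so the direction is progressive.

voicing assimilation, progressive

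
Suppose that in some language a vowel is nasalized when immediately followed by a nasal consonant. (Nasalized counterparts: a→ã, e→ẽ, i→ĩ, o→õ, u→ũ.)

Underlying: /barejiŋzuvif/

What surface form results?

/i/ before nasal /ŋ/ → [ĩ]

[barejĩŋzuvif]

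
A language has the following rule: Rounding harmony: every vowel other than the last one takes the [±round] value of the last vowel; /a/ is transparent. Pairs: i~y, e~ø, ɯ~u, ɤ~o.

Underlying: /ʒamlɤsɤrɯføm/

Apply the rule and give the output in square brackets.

/ɤ/ harmonizes with /ø/ ([+round]) → [o]
/ɤ/ harmonizes with /ø/ ([+round]) → [o]
/ɯ/ harmonizes with /ø/ ([+round]) → [u]

[ʒamlosoruføm]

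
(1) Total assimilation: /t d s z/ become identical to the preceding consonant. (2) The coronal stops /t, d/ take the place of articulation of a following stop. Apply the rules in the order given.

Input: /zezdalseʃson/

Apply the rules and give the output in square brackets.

[zezzalleʃʃon]

Rule 1: /d/ after /z/ → [z] (total assimilation)
Rule 1: /s/ after /l/ → [l] (total assimilation)
Rule 1: /s/ after /ʃ/ → [ʃ] (total assimilation)
After rule 1: zezzalleʃʃon
Rule 2: no segment meets the rule's conditions; no change.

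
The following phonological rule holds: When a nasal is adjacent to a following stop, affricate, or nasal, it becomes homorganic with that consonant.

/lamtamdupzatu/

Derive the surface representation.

[lantandupzatu]

/m/ before /t/ (alveolar) → [n]
/m/ before /d/ (alveolar) → [n]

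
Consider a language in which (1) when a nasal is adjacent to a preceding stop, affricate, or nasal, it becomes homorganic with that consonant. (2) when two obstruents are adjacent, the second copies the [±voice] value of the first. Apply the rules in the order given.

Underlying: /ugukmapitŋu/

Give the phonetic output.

Rule 1: /m/ after /k/ (velar) → [ŋ]
Rule 1: /ŋ/ after /t/ (alveolar) → [n]
After rule 1: ugukŋapitnu
Rule 2: no segment meets the rule's conditions; no change.

[ugukŋapitnu]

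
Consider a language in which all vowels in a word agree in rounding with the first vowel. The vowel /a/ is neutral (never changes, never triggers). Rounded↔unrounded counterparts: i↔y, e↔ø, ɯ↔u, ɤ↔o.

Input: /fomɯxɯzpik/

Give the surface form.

/ɯ/ harmonizes with /o/ ([+round]) → [u]
/ɯ/ harmonizes with /o/ ([+round]) → [u]
/i/ harmonizes with /o/ ([+round]) → [y]

[fomuxuzpyk]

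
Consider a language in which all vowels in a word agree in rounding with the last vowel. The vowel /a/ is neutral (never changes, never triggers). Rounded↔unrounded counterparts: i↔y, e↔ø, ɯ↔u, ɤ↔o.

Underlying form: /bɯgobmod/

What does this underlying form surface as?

[bugobmod]

/ɯ/ harmonizes with /o/ ([+round]) → [u]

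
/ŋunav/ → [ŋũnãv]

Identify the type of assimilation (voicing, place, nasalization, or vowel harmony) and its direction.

/u/→[ũ] /a/→[ã].
Each target copies a feature from the preceding segment, so the direction is progressive.

nasalization, progressive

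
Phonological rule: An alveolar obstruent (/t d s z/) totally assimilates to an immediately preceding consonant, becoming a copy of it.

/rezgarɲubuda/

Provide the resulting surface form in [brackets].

no segment meets the rule's conditions; no change.

[rezgarɲubuda]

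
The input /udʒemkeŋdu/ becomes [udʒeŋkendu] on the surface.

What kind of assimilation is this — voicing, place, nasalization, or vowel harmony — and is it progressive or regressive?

place assimilation, regressive

/m/→[ŋ] /ŋ/→[n].
Each target copies a feature from the following segment, so the direction is regressive.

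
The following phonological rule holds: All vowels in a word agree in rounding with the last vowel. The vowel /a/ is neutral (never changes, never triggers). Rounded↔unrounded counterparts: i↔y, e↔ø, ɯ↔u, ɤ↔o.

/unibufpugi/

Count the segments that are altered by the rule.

/u/ harmonizes with /i/ ([-round]) → [ɯ]
/u/ harmonizes with /i/ ([-round]) → [ɯ]
/u/ harmonizes with /i/ ([-round]) → [ɯ]
3 segments change.

3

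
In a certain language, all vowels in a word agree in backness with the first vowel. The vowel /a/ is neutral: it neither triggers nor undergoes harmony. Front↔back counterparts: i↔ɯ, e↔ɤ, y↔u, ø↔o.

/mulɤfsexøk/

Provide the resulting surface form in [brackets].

[mulɤfsɤxok]

/e/ harmonizes with /u/ ([+back]) → [ɤ]
/ø/ harmonizes with /u/ ([+back]) → [o]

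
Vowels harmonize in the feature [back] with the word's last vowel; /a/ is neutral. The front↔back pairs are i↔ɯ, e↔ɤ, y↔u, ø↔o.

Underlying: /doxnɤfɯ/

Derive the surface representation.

[doxnɤfɯ]

no segment meets the rule's conditions; no change.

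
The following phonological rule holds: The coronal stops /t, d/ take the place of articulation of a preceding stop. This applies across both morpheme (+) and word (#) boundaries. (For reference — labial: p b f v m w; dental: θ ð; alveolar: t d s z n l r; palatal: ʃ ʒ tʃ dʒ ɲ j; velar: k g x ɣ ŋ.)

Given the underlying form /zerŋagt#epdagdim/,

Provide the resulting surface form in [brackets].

[zerŋagk#epbaggim]

/t/ after /g/ (velar) → [k]
/d/ after /p/ (labial) → [b]
/d/ after /g/ (velar) → [g]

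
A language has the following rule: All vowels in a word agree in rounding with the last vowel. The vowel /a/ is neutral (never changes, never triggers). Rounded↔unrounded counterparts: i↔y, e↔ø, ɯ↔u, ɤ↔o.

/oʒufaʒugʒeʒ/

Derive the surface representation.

/o/ harmonizes with /e/ ([-round]) → [ɤ]
/u/ harmonizes with /e/ ([-round]) → [ɯ]
/u/ harmonizes with /e/ ([-round]) → [ɯ]

[ɤʒɯfaʒɯgʒeʒ]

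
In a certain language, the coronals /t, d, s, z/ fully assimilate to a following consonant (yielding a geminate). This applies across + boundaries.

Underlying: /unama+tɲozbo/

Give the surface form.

[unama+ɲɲobbo]

/t/ before /ɲ/ → [ɲ] (total assimilation)
/z/ before /b/ → [b] (total assimilation)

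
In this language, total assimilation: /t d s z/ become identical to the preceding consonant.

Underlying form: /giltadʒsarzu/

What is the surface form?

[gilladʒdʒarru]

/t/ after /l/ → [l] (total assimilation)
/s/ after /dʒ/ → [dʒ] (total assimilation)
/z/ after /r/ → [r] (total assimilation)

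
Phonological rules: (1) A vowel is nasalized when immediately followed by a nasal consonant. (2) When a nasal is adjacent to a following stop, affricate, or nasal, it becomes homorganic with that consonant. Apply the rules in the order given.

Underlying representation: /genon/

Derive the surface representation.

[gẽnõn]

Rule 1: /e/ before nasal /n/ → [ẽ]
Rule 1: /o/ before nasal /n/ → [õ]
After rule 1: gẽnõn
Rule 2: no segment meets the rule's conditions; no change.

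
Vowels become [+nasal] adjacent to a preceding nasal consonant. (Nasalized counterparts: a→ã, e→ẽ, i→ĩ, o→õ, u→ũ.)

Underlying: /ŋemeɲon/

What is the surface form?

[ŋẽmẽɲõn]

/e/ after nasal /ŋ/ → [ẽ]
/e/ after nasal /m/ → [ẽ]
/o/ after nasal /ɲ/ → [õ]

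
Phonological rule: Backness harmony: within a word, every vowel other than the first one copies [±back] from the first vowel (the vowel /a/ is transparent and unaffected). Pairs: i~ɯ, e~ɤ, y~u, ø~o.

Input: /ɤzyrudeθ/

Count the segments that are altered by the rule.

2

/y/ harmonizes with /ɤ/ ([+back]) → [u]
/e/ harmonizes with /ɤ/ ([+back]) → [ɤ]
2 segments change.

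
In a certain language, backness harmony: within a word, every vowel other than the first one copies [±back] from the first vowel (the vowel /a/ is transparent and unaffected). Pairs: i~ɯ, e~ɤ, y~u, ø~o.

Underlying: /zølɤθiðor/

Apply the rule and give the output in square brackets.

/ɤ/ harmonizes with /ø/ ([-back]) → [e]
/o/ harmonizes with /ø/ ([-back]) → [ø]

[zøleθiðør]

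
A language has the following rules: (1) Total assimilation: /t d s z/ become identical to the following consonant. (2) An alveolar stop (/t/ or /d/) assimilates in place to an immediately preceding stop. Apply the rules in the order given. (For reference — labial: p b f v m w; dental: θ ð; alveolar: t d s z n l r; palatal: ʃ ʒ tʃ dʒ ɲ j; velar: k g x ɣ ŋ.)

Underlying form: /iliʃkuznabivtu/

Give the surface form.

[iliʃkunnabivtu]

Rule 1: /z/ before /n/ → [n] (total assimilation)
After rule 1: iliʃkunnabivtu
Rule 2: no segment meets the rule's conditions; no change.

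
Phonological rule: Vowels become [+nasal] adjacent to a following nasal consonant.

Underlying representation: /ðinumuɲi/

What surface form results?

/i/ before nasal /n/ → [ĩ]
/u/ before nasal /m/ → [ũ]
/u/ before nasal /ɲ/ → [ũ]

[ðĩnũmũɲi]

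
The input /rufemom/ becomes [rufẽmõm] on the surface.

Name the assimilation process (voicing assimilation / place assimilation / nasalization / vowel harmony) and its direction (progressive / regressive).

nasalization, regressive

/e/→[ẽ] /o/→[õ].
Each target copies a feature from the following segment, so the direction is regressive.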